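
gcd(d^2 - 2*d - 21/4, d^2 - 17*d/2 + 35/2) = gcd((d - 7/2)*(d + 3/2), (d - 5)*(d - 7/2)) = d - 7/2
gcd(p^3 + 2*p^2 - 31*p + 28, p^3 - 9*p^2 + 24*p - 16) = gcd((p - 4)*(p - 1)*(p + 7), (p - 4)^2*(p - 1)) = p^2 - 5*p + 4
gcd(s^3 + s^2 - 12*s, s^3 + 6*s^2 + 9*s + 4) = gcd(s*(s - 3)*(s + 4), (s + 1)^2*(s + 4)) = s + 4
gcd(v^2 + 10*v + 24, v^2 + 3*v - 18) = v + 6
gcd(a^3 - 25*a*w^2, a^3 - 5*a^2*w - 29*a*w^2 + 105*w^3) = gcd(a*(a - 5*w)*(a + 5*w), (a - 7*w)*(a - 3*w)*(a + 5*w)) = a + 5*w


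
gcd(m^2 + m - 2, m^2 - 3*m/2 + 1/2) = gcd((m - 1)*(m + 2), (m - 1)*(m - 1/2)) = m - 1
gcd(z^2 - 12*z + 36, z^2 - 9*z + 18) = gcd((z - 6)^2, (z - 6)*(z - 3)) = z - 6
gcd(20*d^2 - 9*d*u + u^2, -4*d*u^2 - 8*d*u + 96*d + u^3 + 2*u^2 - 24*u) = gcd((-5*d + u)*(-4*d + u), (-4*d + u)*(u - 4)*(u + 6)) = -4*d + u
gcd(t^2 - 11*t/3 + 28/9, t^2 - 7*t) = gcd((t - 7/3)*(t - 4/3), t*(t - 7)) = 1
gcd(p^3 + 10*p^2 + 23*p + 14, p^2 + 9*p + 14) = p^2 + 9*p + 14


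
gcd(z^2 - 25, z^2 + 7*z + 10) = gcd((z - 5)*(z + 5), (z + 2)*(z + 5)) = z + 5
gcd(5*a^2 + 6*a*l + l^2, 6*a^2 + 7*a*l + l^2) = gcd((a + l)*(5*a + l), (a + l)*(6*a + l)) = a + l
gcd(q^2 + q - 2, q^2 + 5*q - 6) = q - 1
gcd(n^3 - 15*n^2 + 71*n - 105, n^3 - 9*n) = n - 3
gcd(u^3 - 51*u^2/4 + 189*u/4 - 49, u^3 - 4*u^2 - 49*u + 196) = u^2 - 11*u + 28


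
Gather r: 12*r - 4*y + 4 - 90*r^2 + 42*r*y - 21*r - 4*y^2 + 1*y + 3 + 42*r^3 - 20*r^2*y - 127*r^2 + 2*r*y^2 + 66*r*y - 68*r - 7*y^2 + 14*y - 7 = 42*r^3 + r^2*(-20*y - 217) + r*(2*y^2 + 108*y - 77) - 11*y^2 + 11*y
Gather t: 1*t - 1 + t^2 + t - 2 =t^2 + 2*t - 3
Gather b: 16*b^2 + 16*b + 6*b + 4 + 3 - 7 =16*b^2 + 22*b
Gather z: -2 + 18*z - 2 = 18*z - 4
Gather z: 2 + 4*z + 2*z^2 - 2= 2*z^2 + 4*z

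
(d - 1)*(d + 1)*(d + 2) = d^3 + 2*d^2 - d - 2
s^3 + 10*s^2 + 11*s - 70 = (s - 2)*(s + 5)*(s + 7)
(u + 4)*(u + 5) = u^2 + 9*u + 20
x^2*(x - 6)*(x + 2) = x^4 - 4*x^3 - 12*x^2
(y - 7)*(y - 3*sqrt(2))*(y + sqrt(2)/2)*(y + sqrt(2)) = y^4 - 7*y^3 - 3*sqrt(2)*y^3/2 - 8*y^2 + 21*sqrt(2)*y^2/2 - 3*sqrt(2)*y + 56*y + 21*sqrt(2)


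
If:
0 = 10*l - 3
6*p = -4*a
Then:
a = -3*p/2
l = 3/10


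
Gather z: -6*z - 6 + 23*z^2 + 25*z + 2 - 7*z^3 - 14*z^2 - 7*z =-7*z^3 + 9*z^2 + 12*z - 4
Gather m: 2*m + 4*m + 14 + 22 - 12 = 6*m + 24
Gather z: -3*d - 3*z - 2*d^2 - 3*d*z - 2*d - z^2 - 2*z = -2*d^2 - 5*d - z^2 + z*(-3*d - 5)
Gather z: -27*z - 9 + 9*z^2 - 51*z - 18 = 9*z^2 - 78*z - 27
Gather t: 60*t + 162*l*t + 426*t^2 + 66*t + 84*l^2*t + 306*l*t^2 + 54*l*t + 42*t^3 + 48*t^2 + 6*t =42*t^3 + t^2*(306*l + 474) + t*(84*l^2 + 216*l + 132)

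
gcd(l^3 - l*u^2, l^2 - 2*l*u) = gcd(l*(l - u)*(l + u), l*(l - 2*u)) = l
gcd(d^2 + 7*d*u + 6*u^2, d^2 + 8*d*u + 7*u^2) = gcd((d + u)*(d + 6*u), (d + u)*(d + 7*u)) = d + u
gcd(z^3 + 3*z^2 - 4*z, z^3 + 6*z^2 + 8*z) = z^2 + 4*z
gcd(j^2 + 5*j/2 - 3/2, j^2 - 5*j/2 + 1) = j - 1/2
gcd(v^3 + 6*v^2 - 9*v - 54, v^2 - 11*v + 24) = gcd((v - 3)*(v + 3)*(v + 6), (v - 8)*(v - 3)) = v - 3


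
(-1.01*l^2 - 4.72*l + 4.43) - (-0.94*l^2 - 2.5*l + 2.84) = -0.0700000000000001*l^2 - 2.22*l + 1.59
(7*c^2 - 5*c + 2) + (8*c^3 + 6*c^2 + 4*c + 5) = 8*c^3 + 13*c^2 - c + 7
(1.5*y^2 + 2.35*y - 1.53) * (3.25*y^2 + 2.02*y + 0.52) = 4.875*y^4 + 10.6675*y^3 + 0.5545*y^2 - 1.8686*y - 0.7956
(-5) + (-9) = -14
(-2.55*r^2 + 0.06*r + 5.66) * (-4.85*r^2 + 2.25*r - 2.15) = 12.3675*r^4 - 6.0285*r^3 - 21.8335*r^2 + 12.606*r - 12.169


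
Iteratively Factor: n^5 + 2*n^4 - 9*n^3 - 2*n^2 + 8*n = (n - 2)*(n^4 + 4*n^3 - n^2 - 4*n) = n*(n - 2)*(n^3 + 4*n^2 - n - 4) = n*(n - 2)*(n + 1)*(n^2 + 3*n - 4) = n*(n - 2)*(n - 1)*(n + 1)*(n + 4)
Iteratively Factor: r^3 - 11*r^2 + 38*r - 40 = (r - 4)*(r^2 - 7*r + 10) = (r - 5)*(r - 4)*(r - 2)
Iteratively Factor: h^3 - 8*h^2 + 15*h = (h)*(h^2 - 8*h + 15) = h*(h - 3)*(h - 5)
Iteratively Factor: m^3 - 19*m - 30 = (m + 2)*(m^2 - 2*m - 15) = (m + 2)*(m + 3)*(m - 5)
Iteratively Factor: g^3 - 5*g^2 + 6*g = (g - 3)*(g^2 - 2*g) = g*(g - 3)*(g - 2)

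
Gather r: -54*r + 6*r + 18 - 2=16 - 48*r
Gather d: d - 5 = d - 5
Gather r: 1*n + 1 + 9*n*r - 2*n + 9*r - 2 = -n + r*(9*n + 9) - 1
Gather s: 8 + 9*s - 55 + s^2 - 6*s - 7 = s^2 + 3*s - 54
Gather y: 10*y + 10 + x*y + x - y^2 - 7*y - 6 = x - y^2 + y*(x + 3) + 4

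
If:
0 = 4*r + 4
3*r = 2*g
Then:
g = -3/2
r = -1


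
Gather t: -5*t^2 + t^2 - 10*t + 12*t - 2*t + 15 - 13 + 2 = 4 - 4*t^2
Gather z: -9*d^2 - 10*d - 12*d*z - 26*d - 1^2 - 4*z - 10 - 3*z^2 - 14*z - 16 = -9*d^2 - 36*d - 3*z^2 + z*(-12*d - 18) - 27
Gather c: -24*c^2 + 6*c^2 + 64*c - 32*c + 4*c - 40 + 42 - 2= -18*c^2 + 36*c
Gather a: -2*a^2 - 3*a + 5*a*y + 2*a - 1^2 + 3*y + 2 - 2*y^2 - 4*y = -2*a^2 + a*(5*y - 1) - 2*y^2 - y + 1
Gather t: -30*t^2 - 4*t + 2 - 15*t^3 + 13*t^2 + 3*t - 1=-15*t^3 - 17*t^2 - t + 1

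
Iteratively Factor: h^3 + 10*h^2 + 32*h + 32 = (h + 2)*(h^2 + 8*h + 16) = (h + 2)*(h + 4)*(h + 4)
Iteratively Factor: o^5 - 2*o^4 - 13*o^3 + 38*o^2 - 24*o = (o)*(o^4 - 2*o^3 - 13*o^2 + 38*o - 24) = o*(o - 3)*(o^3 + o^2 - 10*o + 8) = o*(o - 3)*(o - 1)*(o^2 + 2*o - 8) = o*(o - 3)*(o - 2)*(o - 1)*(o + 4)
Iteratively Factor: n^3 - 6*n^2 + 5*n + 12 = (n + 1)*(n^2 - 7*n + 12) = (n - 3)*(n + 1)*(n - 4)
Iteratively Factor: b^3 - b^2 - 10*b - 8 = (b + 2)*(b^2 - 3*b - 4) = (b + 1)*(b + 2)*(b - 4)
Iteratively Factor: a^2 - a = (a)*(a - 1)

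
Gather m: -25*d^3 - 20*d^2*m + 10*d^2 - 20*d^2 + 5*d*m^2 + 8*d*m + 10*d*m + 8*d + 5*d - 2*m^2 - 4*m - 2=-25*d^3 - 10*d^2 + 13*d + m^2*(5*d - 2) + m*(-20*d^2 + 18*d - 4) - 2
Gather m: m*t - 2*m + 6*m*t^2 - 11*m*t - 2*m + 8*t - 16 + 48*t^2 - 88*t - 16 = m*(6*t^2 - 10*t - 4) + 48*t^2 - 80*t - 32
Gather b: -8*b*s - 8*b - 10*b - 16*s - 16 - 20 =b*(-8*s - 18) - 16*s - 36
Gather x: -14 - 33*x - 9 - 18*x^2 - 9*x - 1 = -18*x^2 - 42*x - 24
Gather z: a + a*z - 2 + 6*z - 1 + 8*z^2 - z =a + 8*z^2 + z*(a + 5) - 3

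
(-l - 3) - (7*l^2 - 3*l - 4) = -7*l^2 + 2*l + 1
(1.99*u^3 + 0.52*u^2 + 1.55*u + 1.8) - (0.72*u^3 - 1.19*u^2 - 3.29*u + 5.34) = 1.27*u^3 + 1.71*u^2 + 4.84*u - 3.54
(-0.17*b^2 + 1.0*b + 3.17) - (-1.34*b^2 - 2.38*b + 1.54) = 1.17*b^2 + 3.38*b + 1.63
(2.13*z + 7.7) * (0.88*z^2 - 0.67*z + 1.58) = 1.8744*z^3 + 5.3489*z^2 - 1.7936*z + 12.166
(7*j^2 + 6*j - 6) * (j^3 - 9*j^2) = 7*j^5 - 57*j^4 - 60*j^3 + 54*j^2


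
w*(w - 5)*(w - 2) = w^3 - 7*w^2 + 10*w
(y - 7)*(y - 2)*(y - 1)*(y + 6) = y^4 - 4*y^3 - 37*y^2 + 124*y - 84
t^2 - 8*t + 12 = (t - 6)*(t - 2)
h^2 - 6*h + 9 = (h - 3)^2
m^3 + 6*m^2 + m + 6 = (m + 6)*(m - I)*(m + I)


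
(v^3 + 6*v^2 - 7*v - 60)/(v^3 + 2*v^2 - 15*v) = (v + 4)/v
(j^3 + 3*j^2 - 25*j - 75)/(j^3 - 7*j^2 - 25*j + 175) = (j + 3)/(j - 7)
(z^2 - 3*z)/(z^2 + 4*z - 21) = z/(z + 7)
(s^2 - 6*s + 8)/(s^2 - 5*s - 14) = (-s^2 + 6*s - 8)/(-s^2 + 5*s + 14)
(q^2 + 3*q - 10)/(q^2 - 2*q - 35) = (q - 2)/(q - 7)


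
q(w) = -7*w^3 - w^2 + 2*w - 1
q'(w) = -21*w^2 - 2*w + 2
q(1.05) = -8.11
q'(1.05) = -23.25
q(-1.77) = 31.14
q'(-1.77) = -60.25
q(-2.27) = 71.19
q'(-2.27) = -101.67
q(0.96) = -6.19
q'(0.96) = -19.27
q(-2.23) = 67.19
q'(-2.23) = -97.97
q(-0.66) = -0.74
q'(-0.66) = -5.83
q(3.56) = -322.38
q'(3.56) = -271.27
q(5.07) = -928.83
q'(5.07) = -547.94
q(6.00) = -1537.00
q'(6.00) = -766.00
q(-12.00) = 11927.00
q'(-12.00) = -2998.00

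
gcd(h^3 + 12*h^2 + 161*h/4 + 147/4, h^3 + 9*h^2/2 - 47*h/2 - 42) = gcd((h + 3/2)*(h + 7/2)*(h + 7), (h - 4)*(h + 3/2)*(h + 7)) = h^2 + 17*h/2 + 21/2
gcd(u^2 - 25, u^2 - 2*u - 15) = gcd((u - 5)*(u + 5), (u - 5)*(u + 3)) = u - 5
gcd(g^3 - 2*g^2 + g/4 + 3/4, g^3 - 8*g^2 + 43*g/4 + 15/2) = g + 1/2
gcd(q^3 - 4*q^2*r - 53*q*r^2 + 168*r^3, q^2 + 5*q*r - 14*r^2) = q + 7*r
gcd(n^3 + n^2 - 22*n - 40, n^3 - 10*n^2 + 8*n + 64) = n + 2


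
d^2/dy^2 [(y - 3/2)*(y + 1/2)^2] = 6*y - 1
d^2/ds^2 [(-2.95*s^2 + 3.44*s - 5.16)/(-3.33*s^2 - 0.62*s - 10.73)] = (-88.472772*s^3 - 289.124586*s^2 + 801.405792*s + 360.278118)/(36.926037*s^6 + 20.625354*s^5 + 360.791847*s^4 + 133.157276*s^3 + 1162.551507*s^2 + 214.147194*s + 1235.376017)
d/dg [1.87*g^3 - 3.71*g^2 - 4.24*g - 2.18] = 5.61*g^2 - 7.42*g - 4.24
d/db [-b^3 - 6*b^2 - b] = -3*b^2 - 12*b - 1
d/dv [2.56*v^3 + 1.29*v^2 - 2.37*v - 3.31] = 7.68*v^2 + 2.58*v - 2.37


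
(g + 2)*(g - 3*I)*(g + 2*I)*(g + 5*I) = g^4 + 2*g^3 + 4*I*g^3 + 11*g^2 + 8*I*g^2 + 22*g + 30*I*g + 60*I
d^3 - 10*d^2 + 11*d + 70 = (d - 7)*(d - 5)*(d + 2)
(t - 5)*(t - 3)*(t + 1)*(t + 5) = t^4 - 2*t^3 - 28*t^2 + 50*t + 75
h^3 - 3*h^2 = h^2*(h - 3)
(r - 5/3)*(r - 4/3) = r^2 - 3*r + 20/9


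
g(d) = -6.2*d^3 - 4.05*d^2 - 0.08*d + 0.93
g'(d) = -18.6*d^2 - 8.1*d - 0.08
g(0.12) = 0.85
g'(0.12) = -1.32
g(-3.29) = 178.15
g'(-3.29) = -174.76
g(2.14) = -78.55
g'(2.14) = -102.59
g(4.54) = -663.09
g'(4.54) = -420.23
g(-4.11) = 363.29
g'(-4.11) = -280.98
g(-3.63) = 244.41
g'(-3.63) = -215.77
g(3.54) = -325.15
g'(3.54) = -261.84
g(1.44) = -26.10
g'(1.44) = -50.31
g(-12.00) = 10132.29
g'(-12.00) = -2581.28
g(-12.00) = 10132.29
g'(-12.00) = -2581.28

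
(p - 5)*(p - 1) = p^2 - 6*p + 5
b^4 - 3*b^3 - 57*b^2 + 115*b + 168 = (b - 8)*(b - 3)*(b + 1)*(b + 7)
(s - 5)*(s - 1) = s^2 - 6*s + 5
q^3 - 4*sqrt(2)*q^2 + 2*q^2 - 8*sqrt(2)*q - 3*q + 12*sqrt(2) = (q - 1)*(q + 3)*(q - 4*sqrt(2))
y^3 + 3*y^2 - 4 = (y - 1)*(y + 2)^2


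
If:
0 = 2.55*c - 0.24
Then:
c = 0.09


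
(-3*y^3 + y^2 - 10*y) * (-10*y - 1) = 30*y^4 - 7*y^3 + 99*y^2 + 10*y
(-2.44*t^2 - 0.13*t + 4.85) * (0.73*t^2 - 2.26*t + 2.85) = -1.7812*t^4 + 5.4195*t^3 - 3.1197*t^2 - 11.3315*t + 13.8225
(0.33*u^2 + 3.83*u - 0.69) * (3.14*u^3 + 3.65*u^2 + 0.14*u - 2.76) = 1.0362*u^5 + 13.2307*u^4 + 11.8591*u^3 - 2.8931*u^2 - 10.6674*u + 1.9044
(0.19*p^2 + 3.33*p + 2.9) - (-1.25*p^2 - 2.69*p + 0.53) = 1.44*p^2 + 6.02*p + 2.37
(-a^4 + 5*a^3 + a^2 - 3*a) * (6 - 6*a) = 6*a^5 - 36*a^4 + 24*a^3 + 24*a^2 - 18*a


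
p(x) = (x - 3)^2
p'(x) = 2*x - 6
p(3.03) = 0.00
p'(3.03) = 0.06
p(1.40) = 2.56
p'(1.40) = -3.20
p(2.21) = 0.62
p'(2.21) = -1.58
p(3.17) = 0.03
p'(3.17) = 0.34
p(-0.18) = 10.11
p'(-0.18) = -6.36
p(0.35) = 7.02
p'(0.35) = -5.30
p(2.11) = 0.79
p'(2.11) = -1.78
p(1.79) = 1.46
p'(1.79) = -2.42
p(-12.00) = 225.00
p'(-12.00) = -30.00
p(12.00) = 81.00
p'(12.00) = 18.00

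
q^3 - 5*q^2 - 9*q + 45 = (q - 5)*(q - 3)*(q + 3)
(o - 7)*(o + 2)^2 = o^3 - 3*o^2 - 24*o - 28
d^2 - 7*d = d*(d - 7)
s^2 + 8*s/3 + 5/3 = (s + 1)*(s + 5/3)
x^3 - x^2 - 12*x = x*(x - 4)*(x + 3)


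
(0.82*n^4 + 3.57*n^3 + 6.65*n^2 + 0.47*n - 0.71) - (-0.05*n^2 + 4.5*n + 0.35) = 0.82*n^4 + 3.57*n^3 + 6.7*n^2 - 4.03*n - 1.06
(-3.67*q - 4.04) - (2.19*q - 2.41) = -5.86*q - 1.63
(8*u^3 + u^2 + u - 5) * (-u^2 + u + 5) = -8*u^5 + 7*u^4 + 40*u^3 + 11*u^2 - 25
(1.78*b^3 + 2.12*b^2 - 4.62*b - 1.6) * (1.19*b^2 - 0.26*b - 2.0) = 2.1182*b^5 + 2.06*b^4 - 9.609*b^3 - 4.9428*b^2 + 9.656*b + 3.2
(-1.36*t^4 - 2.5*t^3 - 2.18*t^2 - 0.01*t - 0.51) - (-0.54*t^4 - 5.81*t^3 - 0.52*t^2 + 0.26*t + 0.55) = -0.82*t^4 + 3.31*t^3 - 1.66*t^2 - 0.27*t - 1.06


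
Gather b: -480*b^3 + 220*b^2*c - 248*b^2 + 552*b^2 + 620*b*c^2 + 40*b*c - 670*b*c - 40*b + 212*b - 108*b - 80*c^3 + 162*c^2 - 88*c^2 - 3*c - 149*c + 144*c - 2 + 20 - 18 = -480*b^3 + b^2*(220*c + 304) + b*(620*c^2 - 630*c + 64) - 80*c^3 + 74*c^2 - 8*c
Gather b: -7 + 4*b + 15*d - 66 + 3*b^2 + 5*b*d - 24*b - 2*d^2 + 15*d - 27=3*b^2 + b*(5*d - 20) - 2*d^2 + 30*d - 100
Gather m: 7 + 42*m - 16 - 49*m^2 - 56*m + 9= -49*m^2 - 14*m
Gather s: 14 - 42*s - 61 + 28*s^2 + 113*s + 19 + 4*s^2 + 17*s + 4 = 32*s^2 + 88*s - 24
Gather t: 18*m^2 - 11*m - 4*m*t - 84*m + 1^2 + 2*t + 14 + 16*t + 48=18*m^2 - 95*m + t*(18 - 4*m) + 63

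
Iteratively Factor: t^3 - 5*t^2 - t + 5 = (t - 1)*(t^2 - 4*t - 5) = (t - 1)*(t + 1)*(t - 5)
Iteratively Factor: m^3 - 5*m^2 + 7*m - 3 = (m - 1)*(m^2 - 4*m + 3) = (m - 1)^2*(m - 3)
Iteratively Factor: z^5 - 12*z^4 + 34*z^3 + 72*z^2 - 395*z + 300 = (z + 3)*(z^4 - 15*z^3 + 79*z^2 - 165*z + 100) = (z - 1)*(z + 3)*(z^3 - 14*z^2 + 65*z - 100) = (z - 5)*(z - 1)*(z + 3)*(z^2 - 9*z + 20) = (z - 5)*(z - 4)*(z - 1)*(z + 3)*(z - 5)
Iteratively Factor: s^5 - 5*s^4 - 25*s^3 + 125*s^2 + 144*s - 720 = (s - 3)*(s^4 - 2*s^3 - 31*s^2 + 32*s + 240) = (s - 3)*(s + 3)*(s^3 - 5*s^2 - 16*s + 80) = (s - 5)*(s - 3)*(s + 3)*(s^2 - 16) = (s - 5)*(s - 3)*(s + 3)*(s + 4)*(s - 4)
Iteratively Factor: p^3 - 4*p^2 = (p)*(p^2 - 4*p) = p*(p - 4)*(p)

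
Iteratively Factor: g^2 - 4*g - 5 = (g + 1)*(g - 5)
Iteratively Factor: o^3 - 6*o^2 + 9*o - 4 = (o - 1)*(o^2 - 5*o + 4) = (o - 1)^2*(o - 4)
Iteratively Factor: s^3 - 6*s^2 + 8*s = (s - 2)*(s^2 - 4*s) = s*(s - 2)*(s - 4)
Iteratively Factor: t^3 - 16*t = (t)*(t^2 - 16) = t*(t - 4)*(t + 4)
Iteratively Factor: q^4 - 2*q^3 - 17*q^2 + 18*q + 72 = (q - 4)*(q^3 + 2*q^2 - 9*q - 18) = (q - 4)*(q + 3)*(q^2 - q - 6) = (q - 4)*(q - 3)*(q + 3)*(q + 2)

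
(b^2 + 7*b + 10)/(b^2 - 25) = (b + 2)/(b - 5)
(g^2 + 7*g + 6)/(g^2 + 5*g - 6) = (g + 1)/(g - 1)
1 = 1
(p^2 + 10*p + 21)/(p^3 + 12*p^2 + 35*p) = (p + 3)/(p*(p + 5))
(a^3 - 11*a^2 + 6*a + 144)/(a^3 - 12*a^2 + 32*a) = (a^2 - 3*a - 18)/(a*(a - 4))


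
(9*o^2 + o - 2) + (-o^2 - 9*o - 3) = 8*o^2 - 8*o - 5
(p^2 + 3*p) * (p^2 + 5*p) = p^4 + 8*p^3 + 15*p^2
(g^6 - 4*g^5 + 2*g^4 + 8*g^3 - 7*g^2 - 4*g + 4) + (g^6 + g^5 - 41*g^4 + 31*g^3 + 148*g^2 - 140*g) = 2*g^6 - 3*g^5 - 39*g^4 + 39*g^3 + 141*g^2 - 144*g + 4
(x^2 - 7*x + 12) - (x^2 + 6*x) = 12 - 13*x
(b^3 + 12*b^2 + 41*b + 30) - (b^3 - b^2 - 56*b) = 13*b^2 + 97*b + 30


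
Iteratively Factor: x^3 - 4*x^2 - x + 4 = (x - 1)*(x^2 - 3*x - 4) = (x - 1)*(x + 1)*(x - 4)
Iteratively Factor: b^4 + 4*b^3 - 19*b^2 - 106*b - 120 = (b + 2)*(b^3 + 2*b^2 - 23*b - 60) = (b + 2)*(b + 4)*(b^2 - 2*b - 15) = (b - 5)*(b + 2)*(b + 4)*(b + 3)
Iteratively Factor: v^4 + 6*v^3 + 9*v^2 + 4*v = (v + 4)*(v^3 + 2*v^2 + v) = v*(v + 4)*(v^2 + 2*v + 1) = v*(v + 1)*(v + 4)*(v + 1)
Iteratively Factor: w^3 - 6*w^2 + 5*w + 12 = (w - 3)*(w^2 - 3*w - 4) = (w - 3)*(w + 1)*(w - 4)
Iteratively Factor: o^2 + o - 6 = (o - 2)*(o + 3)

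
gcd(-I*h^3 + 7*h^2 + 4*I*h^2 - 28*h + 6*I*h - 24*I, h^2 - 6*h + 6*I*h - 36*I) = h + 6*I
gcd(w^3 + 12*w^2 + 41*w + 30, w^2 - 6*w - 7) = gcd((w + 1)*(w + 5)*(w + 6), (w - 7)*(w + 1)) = w + 1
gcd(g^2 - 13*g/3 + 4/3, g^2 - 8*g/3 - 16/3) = g - 4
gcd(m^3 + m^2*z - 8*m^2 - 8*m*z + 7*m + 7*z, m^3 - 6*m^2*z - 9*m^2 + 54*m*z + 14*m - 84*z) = m - 7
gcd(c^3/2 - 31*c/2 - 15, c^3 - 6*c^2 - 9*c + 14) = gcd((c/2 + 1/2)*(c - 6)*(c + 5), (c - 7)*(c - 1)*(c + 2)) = 1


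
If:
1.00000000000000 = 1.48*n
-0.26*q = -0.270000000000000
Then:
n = 0.68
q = 1.04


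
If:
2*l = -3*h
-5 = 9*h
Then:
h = -5/9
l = 5/6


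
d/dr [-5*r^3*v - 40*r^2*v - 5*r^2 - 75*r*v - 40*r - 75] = -15*r^2*v - 80*r*v - 10*r - 75*v - 40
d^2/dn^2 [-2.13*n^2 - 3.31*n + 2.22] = -4.26000000000000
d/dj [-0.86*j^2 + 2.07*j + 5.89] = 2.07 - 1.72*j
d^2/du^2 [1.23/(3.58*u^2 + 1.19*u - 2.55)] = (-31.528344*u^2 - 10.480092*u + 1.23*(7.16*u + 1.19)*(14.32*u + 2.38) + 22.45734)/(3.58*u^2 + 1.19*u - 2.55)^3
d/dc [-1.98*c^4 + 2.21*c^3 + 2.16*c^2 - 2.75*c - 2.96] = -7.92*c^3 + 6.63*c^2 + 4.32*c - 2.75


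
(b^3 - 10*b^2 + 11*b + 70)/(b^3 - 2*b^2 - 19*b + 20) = (b^2 - 5*b - 14)/(b^2 + 3*b - 4)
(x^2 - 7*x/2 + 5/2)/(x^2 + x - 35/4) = 2*(x - 1)/(2*x + 7)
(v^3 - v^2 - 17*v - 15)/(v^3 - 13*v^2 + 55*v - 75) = (v^2 + 4*v + 3)/(v^2 - 8*v + 15)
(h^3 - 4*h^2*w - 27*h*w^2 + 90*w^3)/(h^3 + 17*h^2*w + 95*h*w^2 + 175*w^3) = (h^2 - 9*h*w + 18*w^2)/(h^2 + 12*h*w + 35*w^2)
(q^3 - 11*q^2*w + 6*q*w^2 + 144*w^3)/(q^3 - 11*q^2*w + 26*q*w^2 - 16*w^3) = (q^2 - 3*q*w - 18*w^2)/(q^2 - 3*q*w + 2*w^2)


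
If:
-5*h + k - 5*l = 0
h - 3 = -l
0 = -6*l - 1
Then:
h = 19/6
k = 15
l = -1/6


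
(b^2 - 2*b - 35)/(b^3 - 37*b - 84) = (b + 5)/(b^2 + 7*b + 12)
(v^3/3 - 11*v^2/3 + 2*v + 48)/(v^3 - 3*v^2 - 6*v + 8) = (v^3 - 11*v^2 + 6*v + 144)/(3*(v^3 - 3*v^2 - 6*v + 8))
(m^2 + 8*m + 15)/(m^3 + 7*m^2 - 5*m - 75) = (m + 3)/(m^2 + 2*m - 15)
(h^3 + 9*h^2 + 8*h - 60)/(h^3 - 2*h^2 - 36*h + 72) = (h + 5)/(h - 6)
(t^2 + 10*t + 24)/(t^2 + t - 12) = (t + 6)/(t - 3)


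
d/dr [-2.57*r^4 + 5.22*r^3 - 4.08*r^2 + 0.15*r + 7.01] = -10.28*r^3 + 15.66*r^2 - 8.16*r + 0.15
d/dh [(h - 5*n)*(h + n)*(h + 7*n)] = 3*h^2 + 6*h*n - 33*n^2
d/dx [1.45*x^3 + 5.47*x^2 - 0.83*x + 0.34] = 4.35*x^2 + 10.94*x - 0.83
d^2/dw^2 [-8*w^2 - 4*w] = -16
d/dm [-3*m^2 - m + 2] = -6*m - 1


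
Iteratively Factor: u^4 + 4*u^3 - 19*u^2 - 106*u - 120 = (u - 5)*(u^3 + 9*u^2 + 26*u + 24) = (u - 5)*(u + 3)*(u^2 + 6*u + 8) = (u - 5)*(u + 2)*(u + 3)*(u + 4)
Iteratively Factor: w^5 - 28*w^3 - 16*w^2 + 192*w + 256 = (w - 4)*(w^4 + 4*w^3 - 12*w^2 - 64*w - 64) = (w - 4)^2*(w^3 + 8*w^2 + 20*w + 16) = (w - 4)^2*(w + 4)*(w^2 + 4*w + 4) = (w - 4)^2*(w + 2)*(w + 4)*(w + 2)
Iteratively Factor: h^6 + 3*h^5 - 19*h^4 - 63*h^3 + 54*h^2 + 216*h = (h)*(h^5 + 3*h^4 - 19*h^3 - 63*h^2 + 54*h + 216) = h*(h - 2)*(h^4 + 5*h^3 - 9*h^2 - 81*h - 108) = h*(h - 2)*(h + 3)*(h^3 + 2*h^2 - 15*h - 36) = h*(h - 2)*(h + 3)^2*(h^2 - h - 12) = h*(h - 2)*(h + 3)^3*(h - 4)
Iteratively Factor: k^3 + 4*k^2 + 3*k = (k + 1)*(k^2 + 3*k) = (k + 1)*(k + 3)*(k)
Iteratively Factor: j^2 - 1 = (j - 1)*(j + 1)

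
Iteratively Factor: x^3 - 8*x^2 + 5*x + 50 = (x - 5)*(x^2 - 3*x - 10) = (x - 5)^2*(x + 2)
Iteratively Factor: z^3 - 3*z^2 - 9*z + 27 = (z - 3)*(z^2 - 9) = (z - 3)^2*(z + 3)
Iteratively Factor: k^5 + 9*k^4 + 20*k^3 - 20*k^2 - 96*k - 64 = (k + 4)*(k^4 + 5*k^3 - 20*k - 16) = (k + 2)*(k + 4)*(k^3 + 3*k^2 - 6*k - 8) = (k - 2)*(k + 2)*(k + 4)*(k^2 + 5*k + 4) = (k - 2)*(k + 2)*(k + 4)^2*(k + 1)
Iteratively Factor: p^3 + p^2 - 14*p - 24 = (p - 4)*(p^2 + 5*p + 6) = (p - 4)*(p + 3)*(p + 2)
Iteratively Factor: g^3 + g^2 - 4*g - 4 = (g - 2)*(g^2 + 3*g + 2) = (g - 2)*(g + 2)*(g + 1)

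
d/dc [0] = 0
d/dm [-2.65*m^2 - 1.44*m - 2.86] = -5.3*m - 1.44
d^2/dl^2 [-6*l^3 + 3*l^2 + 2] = 6 - 36*l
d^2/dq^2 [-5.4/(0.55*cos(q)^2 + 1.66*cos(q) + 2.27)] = (6.534*(1 - cos(q)^2)^2 + 14.7906*cos(q)^3 - 8.82036000000001*cos(q)^2 - 49.92948*cos(q) - 22.81068)/(0.55*cos(q)^2 + 1.66*cos(q) + 2.27)^3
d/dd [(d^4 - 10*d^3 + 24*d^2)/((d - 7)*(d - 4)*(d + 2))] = d*(d^3 - 10*d^2 - 12*d + 168)/(d^4 - 10*d^3 - 3*d^2 + 140*d + 196)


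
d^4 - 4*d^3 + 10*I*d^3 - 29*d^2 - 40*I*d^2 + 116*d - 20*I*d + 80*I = (d - 4)*(d + I)*(d + 4*I)*(d + 5*I)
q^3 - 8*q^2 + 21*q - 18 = (q - 3)^2*(q - 2)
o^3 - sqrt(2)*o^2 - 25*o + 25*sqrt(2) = (o - 5)*(o + 5)*(o - sqrt(2))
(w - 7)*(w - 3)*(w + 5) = w^3 - 5*w^2 - 29*w + 105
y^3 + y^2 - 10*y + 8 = (y - 2)*(y - 1)*(y + 4)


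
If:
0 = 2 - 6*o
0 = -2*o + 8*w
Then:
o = 1/3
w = 1/12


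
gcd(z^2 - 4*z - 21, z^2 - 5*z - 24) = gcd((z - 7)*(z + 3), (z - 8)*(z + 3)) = z + 3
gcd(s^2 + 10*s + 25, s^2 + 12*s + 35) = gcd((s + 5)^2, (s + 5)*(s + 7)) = s + 5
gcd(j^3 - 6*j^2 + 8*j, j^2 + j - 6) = j - 2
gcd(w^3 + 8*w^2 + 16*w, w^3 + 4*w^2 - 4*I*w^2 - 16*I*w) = w^2 + 4*w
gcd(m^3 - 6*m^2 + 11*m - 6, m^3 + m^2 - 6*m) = m - 2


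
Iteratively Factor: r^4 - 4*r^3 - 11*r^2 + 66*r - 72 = (r + 4)*(r^3 - 8*r^2 + 21*r - 18) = (r - 3)*(r + 4)*(r^2 - 5*r + 6) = (r - 3)^2*(r + 4)*(r - 2)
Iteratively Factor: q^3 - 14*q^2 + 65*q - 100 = (q - 5)*(q^2 - 9*q + 20) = (q - 5)^2*(q - 4)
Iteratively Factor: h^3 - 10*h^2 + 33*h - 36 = (h - 4)*(h^2 - 6*h + 9) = (h - 4)*(h - 3)*(h - 3)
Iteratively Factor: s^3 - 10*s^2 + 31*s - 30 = (s - 2)*(s^2 - 8*s + 15) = (s - 3)*(s - 2)*(s - 5)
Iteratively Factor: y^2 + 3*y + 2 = (y + 1)*(y + 2)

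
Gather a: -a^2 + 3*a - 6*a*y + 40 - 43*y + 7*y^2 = -a^2 + a*(3 - 6*y) + 7*y^2 - 43*y + 40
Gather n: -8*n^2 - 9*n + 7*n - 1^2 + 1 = -8*n^2 - 2*n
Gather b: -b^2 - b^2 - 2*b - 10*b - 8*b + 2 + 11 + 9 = -2*b^2 - 20*b + 22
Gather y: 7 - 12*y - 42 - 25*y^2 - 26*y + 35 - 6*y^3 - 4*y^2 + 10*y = -6*y^3 - 29*y^2 - 28*y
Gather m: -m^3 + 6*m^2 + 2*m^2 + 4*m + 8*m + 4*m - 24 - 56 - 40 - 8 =-m^3 + 8*m^2 + 16*m - 128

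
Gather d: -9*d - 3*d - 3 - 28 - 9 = -12*d - 40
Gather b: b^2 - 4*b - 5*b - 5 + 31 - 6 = b^2 - 9*b + 20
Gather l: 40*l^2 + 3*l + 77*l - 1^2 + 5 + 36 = 40*l^2 + 80*l + 40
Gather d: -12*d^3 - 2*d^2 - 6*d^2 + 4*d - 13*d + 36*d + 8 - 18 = -12*d^3 - 8*d^2 + 27*d - 10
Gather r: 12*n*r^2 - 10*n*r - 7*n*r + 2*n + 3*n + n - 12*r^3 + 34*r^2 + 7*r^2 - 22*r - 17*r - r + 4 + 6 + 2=6*n - 12*r^3 + r^2*(12*n + 41) + r*(-17*n - 40) + 12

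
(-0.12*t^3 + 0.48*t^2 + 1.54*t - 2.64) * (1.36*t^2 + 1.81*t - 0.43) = -0.1632*t^5 + 0.4356*t^4 + 3.0148*t^3 - 1.0094*t^2 - 5.4406*t + 1.1352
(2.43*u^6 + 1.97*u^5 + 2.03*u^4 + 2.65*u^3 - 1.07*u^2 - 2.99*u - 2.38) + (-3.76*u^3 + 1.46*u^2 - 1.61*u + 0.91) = 2.43*u^6 + 1.97*u^5 + 2.03*u^4 - 1.11*u^3 + 0.39*u^2 - 4.6*u - 1.47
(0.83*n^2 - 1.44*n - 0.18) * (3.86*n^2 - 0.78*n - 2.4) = 3.2038*n^4 - 6.2058*n^3 - 1.5636*n^2 + 3.5964*n + 0.432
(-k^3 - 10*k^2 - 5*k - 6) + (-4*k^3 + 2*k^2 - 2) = -5*k^3 - 8*k^2 - 5*k - 8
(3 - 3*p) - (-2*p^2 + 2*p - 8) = 2*p^2 - 5*p + 11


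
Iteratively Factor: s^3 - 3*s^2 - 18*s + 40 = (s + 4)*(s^2 - 7*s + 10) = (s - 2)*(s + 4)*(s - 5)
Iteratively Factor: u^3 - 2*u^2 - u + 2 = (u - 1)*(u^2 - u - 2) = (u - 1)*(u + 1)*(u - 2)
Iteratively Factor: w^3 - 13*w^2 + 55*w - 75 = (w - 5)*(w^2 - 8*w + 15) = (w - 5)*(w - 3)*(w - 5)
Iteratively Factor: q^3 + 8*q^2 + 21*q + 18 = (q + 3)*(q^2 + 5*q + 6) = (q + 3)^2*(q + 2)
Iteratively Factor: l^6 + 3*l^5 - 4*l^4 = (l)*(l^5 + 3*l^4 - 4*l^3) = l^2*(l^4 + 3*l^3 - 4*l^2) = l^2*(l - 1)*(l^3 + 4*l^2) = l^3*(l - 1)*(l^2 + 4*l) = l^4*(l - 1)*(l + 4)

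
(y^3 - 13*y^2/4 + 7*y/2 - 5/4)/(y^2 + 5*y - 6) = (4*y^2 - 9*y + 5)/(4*(y + 6))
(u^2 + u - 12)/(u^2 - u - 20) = (u - 3)/(u - 5)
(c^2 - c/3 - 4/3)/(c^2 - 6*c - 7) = (c - 4/3)/(c - 7)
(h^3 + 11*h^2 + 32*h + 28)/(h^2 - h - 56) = (h^2 + 4*h + 4)/(h - 8)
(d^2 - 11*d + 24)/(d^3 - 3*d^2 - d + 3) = (d - 8)/(d^2 - 1)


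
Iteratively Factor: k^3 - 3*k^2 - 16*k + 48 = (k + 4)*(k^2 - 7*k + 12) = (k - 4)*(k + 4)*(k - 3)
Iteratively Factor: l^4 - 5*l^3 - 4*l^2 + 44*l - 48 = (l + 3)*(l^3 - 8*l^2 + 20*l - 16) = (l - 2)*(l + 3)*(l^2 - 6*l + 8) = (l - 4)*(l - 2)*(l + 3)*(l - 2)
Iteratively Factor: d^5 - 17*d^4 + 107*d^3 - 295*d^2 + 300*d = (d - 3)*(d^4 - 14*d^3 + 65*d^2 - 100*d) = d*(d - 3)*(d^3 - 14*d^2 + 65*d - 100) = d*(d - 5)*(d - 3)*(d^2 - 9*d + 20) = d*(d - 5)^2*(d - 3)*(d - 4)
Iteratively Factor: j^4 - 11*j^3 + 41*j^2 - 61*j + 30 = (j - 2)*(j^3 - 9*j^2 + 23*j - 15) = (j - 3)*(j - 2)*(j^2 - 6*j + 5) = (j - 3)*(j - 2)*(j - 1)*(j - 5)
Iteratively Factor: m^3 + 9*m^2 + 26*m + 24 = (m + 3)*(m^2 + 6*m + 8) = (m + 2)*(m + 3)*(m + 4)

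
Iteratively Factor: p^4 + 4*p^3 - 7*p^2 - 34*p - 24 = (p - 3)*(p^3 + 7*p^2 + 14*p + 8) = (p - 3)*(p + 4)*(p^2 + 3*p + 2) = (p - 3)*(p + 1)*(p + 4)*(p + 2)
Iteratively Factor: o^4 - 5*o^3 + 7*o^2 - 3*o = (o)*(o^3 - 5*o^2 + 7*o - 3) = o*(o - 3)*(o^2 - 2*o + 1) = o*(o - 3)*(o - 1)*(o - 1)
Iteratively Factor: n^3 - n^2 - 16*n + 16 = (n - 1)*(n^2 - 16) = (n - 1)*(n + 4)*(n - 4)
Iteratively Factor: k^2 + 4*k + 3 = (k + 3)*(k + 1)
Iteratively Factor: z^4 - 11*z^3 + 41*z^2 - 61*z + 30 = (z - 5)*(z^3 - 6*z^2 + 11*z - 6) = (z - 5)*(z - 3)*(z^2 - 3*z + 2) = (z - 5)*(z - 3)*(z - 2)*(z - 1)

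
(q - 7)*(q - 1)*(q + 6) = q^3 - 2*q^2 - 41*q + 42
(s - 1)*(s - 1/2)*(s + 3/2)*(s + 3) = s^4 + 3*s^3 - 7*s^2/4 - 9*s/2 + 9/4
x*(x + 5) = x^2 + 5*x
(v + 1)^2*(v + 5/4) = v^3 + 13*v^2/4 + 7*v/2 + 5/4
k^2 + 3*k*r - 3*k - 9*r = (k - 3)*(k + 3*r)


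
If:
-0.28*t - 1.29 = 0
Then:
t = -4.61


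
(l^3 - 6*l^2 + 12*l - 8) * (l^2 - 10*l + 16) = l^5 - 16*l^4 + 88*l^3 - 224*l^2 + 272*l - 128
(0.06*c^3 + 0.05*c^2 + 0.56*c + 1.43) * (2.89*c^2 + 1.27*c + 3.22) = 0.1734*c^5 + 0.2207*c^4 + 1.8751*c^3 + 5.0049*c^2 + 3.6193*c + 4.6046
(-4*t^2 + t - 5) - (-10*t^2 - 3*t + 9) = 6*t^2 + 4*t - 14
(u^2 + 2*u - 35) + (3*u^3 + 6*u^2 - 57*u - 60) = 3*u^3 + 7*u^2 - 55*u - 95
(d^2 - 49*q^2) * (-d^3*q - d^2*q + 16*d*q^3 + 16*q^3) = -d^5*q - d^4*q + 65*d^3*q^3 + 65*d^2*q^3 - 784*d*q^5 - 784*q^5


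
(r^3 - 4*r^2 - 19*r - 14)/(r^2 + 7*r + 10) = (r^2 - 6*r - 7)/(r + 5)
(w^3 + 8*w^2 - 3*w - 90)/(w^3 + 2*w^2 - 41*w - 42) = (w^3 + 8*w^2 - 3*w - 90)/(w^3 + 2*w^2 - 41*w - 42)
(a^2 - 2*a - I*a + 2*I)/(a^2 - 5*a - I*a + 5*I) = (a - 2)/(a - 5)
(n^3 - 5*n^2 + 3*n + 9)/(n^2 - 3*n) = n - 2 - 3/n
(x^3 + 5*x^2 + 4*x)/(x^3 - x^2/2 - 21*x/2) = 2*(x^2 + 5*x + 4)/(2*x^2 - x - 21)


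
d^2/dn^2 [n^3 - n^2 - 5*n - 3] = 6*n - 2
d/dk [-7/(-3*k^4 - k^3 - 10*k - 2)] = 7*(-12*k^3 - 3*k^2 - 10)/(3*k^4 + k^3 + 10*k + 2)^2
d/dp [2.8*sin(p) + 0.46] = 2.8*cos(p)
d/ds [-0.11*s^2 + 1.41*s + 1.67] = 1.41 - 0.22*s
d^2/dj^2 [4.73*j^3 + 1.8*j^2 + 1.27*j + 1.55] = 28.38*j + 3.6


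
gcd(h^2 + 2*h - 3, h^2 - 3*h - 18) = h + 3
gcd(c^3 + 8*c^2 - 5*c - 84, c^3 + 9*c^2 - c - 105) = c^2 + 4*c - 21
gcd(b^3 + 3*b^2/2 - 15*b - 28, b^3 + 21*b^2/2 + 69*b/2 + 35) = b^2 + 11*b/2 + 7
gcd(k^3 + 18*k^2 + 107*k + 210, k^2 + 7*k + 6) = k + 6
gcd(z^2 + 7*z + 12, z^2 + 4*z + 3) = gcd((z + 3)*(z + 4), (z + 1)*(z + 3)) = z + 3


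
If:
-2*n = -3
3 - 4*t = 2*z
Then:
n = 3/2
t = 3/4 - z/2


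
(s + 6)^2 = s^2 + 12*s + 36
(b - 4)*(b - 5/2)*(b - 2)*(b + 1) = b^4 - 15*b^3/2 + 29*b^2/2 + 3*b - 20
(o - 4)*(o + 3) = o^2 - o - 12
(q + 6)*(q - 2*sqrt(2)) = q^2 - 2*sqrt(2)*q + 6*q - 12*sqrt(2)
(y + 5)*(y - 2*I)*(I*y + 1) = I*y^3 + 3*y^2 + 5*I*y^2 + 15*y - 2*I*y - 10*I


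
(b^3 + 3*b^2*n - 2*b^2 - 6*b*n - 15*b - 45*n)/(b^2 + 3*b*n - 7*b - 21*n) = (b^2 - 2*b - 15)/(b - 7)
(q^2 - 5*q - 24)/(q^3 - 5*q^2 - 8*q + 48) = (q - 8)/(q^2 - 8*q + 16)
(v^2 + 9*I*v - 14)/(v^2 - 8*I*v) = (v^2 + 9*I*v - 14)/(v*(v - 8*I))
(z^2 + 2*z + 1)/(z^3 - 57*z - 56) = (z + 1)/(z^2 - z - 56)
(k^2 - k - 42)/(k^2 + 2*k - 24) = (k - 7)/(k - 4)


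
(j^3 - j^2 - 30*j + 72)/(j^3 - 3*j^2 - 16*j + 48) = (j + 6)/(j + 4)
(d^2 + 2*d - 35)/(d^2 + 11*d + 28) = (d - 5)/(d + 4)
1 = 1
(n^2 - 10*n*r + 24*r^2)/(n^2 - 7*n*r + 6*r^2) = (-n + 4*r)/(-n + r)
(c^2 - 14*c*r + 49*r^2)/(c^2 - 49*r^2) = (c - 7*r)/(c + 7*r)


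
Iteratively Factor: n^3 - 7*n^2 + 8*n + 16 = (n - 4)*(n^2 - 3*n - 4) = (n - 4)^2*(n + 1)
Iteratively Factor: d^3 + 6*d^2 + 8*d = (d + 2)*(d^2 + 4*d) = (d + 2)*(d + 4)*(d)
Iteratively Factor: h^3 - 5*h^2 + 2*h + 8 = (h + 1)*(h^2 - 6*h + 8) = (h - 4)*(h + 1)*(h - 2)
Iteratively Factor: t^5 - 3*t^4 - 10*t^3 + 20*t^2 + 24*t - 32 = (t - 4)*(t^4 + t^3 - 6*t^2 - 4*t + 8) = (t - 4)*(t - 2)*(t^3 + 3*t^2 - 4) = (t - 4)*(t - 2)*(t + 2)*(t^2 + t - 2) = (t - 4)*(t - 2)*(t + 2)^2*(t - 1)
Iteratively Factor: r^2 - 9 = (r + 3)*(r - 3)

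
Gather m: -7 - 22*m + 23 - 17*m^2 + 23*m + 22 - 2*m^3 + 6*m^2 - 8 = -2*m^3 - 11*m^2 + m + 30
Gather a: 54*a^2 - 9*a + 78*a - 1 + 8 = 54*a^2 + 69*a + 7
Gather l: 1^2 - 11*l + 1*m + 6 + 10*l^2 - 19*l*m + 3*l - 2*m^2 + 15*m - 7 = 10*l^2 + l*(-19*m - 8) - 2*m^2 + 16*m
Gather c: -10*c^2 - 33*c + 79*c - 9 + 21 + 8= -10*c^2 + 46*c + 20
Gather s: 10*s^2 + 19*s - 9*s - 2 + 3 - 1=10*s^2 + 10*s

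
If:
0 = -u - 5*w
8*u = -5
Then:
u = -5/8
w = 1/8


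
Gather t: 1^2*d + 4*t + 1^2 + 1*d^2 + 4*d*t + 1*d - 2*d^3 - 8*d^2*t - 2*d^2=-2*d^3 - d^2 + 2*d + t*(-8*d^2 + 4*d + 4) + 1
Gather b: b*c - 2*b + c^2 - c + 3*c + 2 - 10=b*(c - 2) + c^2 + 2*c - 8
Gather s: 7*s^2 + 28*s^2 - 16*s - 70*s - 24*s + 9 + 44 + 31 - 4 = 35*s^2 - 110*s + 80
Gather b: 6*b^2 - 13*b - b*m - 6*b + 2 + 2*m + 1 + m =6*b^2 + b*(-m - 19) + 3*m + 3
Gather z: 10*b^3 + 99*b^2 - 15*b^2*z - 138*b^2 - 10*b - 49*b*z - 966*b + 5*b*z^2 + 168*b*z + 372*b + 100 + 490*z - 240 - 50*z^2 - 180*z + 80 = 10*b^3 - 39*b^2 - 604*b + z^2*(5*b - 50) + z*(-15*b^2 + 119*b + 310) - 60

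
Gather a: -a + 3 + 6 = 9 - a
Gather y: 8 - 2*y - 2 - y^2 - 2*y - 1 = -y^2 - 4*y + 5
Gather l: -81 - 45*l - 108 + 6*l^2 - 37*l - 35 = 6*l^2 - 82*l - 224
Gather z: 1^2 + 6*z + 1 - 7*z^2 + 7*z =-7*z^2 + 13*z + 2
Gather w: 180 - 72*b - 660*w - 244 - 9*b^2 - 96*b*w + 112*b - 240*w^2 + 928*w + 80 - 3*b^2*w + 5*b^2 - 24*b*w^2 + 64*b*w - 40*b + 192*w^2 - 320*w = -4*b^2 + w^2*(-24*b - 48) + w*(-3*b^2 - 32*b - 52) + 16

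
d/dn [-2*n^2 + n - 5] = 1 - 4*n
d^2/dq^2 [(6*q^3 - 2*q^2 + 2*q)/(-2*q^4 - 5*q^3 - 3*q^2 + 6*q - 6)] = 4*q*(-12*q^8 + 12*q^7 + 60*q^6 - 268*q^5 + 141*q^4 + 405*q^3 - 165*q^2 + 450*q - 270)/(8*q^12 + 60*q^11 + 186*q^10 + 233*q^9 - 9*q^8 - 171*q^7 + 369*q^6 + 486*q^5 - 378*q^4 - 324*q^3 + 972*q^2 - 648*q + 216)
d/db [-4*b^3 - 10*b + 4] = -12*b^2 - 10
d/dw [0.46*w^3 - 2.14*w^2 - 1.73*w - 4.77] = 1.38*w^2 - 4.28*w - 1.73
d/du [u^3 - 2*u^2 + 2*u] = 3*u^2 - 4*u + 2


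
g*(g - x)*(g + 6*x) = g^3 + 5*g^2*x - 6*g*x^2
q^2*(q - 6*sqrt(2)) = q^3 - 6*sqrt(2)*q^2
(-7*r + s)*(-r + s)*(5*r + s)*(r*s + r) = 35*r^4*s + 35*r^4 - 33*r^3*s^2 - 33*r^3*s - 3*r^2*s^3 - 3*r^2*s^2 + r*s^4 + r*s^3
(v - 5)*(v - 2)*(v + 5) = v^3 - 2*v^2 - 25*v + 50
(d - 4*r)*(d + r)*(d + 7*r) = d^3 + 4*d^2*r - 25*d*r^2 - 28*r^3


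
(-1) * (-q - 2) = q + 2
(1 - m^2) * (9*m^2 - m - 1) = -9*m^4 + m^3 + 10*m^2 - m - 1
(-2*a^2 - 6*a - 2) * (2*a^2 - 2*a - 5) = -4*a^4 - 8*a^3 + 18*a^2 + 34*a + 10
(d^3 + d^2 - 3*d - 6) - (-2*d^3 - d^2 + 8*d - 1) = 3*d^3 + 2*d^2 - 11*d - 5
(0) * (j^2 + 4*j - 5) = 0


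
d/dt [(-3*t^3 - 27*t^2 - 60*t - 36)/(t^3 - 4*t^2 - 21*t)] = 3*(13*t^4 + 82*t^3 + 145*t^2 - 96*t - 252)/(t^2*(t^4 - 8*t^3 - 26*t^2 + 168*t + 441))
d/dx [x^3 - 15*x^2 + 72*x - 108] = 3*x^2 - 30*x + 72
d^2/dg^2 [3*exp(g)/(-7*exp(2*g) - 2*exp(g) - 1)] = (-147*exp(4*g) + 42*exp(3*g) + 126*exp(2*g) + 6*exp(g) - 3)*exp(g)/(343*exp(6*g) + 294*exp(5*g) + 231*exp(4*g) + 92*exp(3*g) + 33*exp(2*g) + 6*exp(g) + 1)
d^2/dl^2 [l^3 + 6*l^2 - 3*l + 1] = 6*l + 12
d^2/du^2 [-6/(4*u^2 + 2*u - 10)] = 6*(4*u^2 + 2*u - (4*u + 1)^2 - 10)/(2*u^2 + u - 5)^3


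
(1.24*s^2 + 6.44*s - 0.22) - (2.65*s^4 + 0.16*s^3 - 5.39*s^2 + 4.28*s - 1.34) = -2.65*s^4 - 0.16*s^3 + 6.63*s^2 + 2.16*s + 1.12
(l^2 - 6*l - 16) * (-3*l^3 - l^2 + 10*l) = -3*l^5 + 17*l^4 + 64*l^3 - 44*l^2 - 160*l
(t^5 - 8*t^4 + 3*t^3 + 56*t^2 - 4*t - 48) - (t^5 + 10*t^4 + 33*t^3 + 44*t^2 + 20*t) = -18*t^4 - 30*t^3 + 12*t^2 - 24*t - 48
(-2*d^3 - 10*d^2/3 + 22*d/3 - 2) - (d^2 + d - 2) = -2*d^3 - 13*d^2/3 + 19*d/3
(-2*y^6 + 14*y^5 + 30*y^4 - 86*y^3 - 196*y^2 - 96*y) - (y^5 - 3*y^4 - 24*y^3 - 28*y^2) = -2*y^6 + 13*y^5 + 33*y^4 - 62*y^3 - 168*y^2 - 96*y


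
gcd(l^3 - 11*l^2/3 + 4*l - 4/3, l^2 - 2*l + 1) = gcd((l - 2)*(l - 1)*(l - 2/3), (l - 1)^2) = l - 1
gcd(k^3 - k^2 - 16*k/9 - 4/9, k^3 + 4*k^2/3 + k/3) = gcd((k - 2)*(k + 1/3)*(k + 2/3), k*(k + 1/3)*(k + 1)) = k + 1/3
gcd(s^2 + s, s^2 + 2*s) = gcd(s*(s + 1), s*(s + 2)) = s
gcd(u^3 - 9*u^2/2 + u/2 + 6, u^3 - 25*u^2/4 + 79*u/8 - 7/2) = u - 4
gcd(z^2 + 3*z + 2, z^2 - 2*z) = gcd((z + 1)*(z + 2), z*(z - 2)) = 1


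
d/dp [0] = 0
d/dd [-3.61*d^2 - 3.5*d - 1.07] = -7.22*d - 3.5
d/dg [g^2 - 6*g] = 2*g - 6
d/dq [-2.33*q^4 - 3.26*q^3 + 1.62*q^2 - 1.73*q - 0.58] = -9.32*q^3 - 9.78*q^2 + 3.24*q - 1.73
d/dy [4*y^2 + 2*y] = 8*y + 2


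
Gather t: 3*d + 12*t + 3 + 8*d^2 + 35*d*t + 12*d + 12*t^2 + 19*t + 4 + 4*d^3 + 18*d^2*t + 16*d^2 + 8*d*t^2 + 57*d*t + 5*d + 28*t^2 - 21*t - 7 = 4*d^3 + 24*d^2 + 20*d + t^2*(8*d + 40) + t*(18*d^2 + 92*d + 10)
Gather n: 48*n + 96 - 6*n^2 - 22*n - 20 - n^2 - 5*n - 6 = -7*n^2 + 21*n + 70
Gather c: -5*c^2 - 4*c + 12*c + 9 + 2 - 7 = -5*c^2 + 8*c + 4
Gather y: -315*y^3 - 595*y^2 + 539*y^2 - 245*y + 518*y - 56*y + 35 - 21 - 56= -315*y^3 - 56*y^2 + 217*y - 42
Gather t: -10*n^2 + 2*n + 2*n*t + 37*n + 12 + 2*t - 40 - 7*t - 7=-10*n^2 + 39*n + t*(2*n - 5) - 35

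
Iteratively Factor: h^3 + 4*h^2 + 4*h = (h)*(h^2 + 4*h + 4) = h*(h + 2)*(h + 2)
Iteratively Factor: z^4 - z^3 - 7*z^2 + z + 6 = (z - 1)*(z^3 - 7*z - 6) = (z - 3)*(z - 1)*(z^2 + 3*z + 2) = (z - 3)*(z - 1)*(z + 1)*(z + 2)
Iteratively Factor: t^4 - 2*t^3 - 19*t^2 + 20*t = (t - 1)*(t^3 - t^2 - 20*t) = t*(t - 1)*(t^2 - t - 20) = t*(t - 5)*(t - 1)*(t + 4)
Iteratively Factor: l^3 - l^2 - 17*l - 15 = (l + 3)*(l^2 - 4*l - 5) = (l + 1)*(l + 3)*(l - 5)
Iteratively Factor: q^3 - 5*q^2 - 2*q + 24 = (q - 4)*(q^2 - q - 6) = (q - 4)*(q + 2)*(q - 3)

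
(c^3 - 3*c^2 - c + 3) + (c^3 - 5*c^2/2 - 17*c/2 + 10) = 2*c^3 - 11*c^2/2 - 19*c/2 + 13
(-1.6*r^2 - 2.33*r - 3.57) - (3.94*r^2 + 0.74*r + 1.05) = -5.54*r^2 - 3.07*r - 4.62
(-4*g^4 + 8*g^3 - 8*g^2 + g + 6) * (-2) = 8*g^4 - 16*g^3 + 16*g^2 - 2*g - 12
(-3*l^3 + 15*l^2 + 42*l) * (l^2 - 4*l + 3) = -3*l^5 + 27*l^4 - 27*l^3 - 123*l^2 + 126*l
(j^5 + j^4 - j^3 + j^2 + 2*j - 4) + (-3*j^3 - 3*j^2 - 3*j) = j^5 + j^4 - 4*j^3 - 2*j^2 - j - 4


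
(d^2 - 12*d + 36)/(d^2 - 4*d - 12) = (d - 6)/(d + 2)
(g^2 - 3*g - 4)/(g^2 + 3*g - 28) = (g + 1)/(g + 7)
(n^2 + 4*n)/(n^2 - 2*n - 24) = n/(n - 6)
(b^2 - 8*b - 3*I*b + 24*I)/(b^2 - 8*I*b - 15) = (b - 8)/(b - 5*I)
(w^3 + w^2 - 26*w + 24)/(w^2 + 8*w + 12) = (w^2 - 5*w + 4)/(w + 2)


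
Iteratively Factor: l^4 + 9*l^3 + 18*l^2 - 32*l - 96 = (l + 3)*(l^3 + 6*l^2 - 32) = (l - 2)*(l + 3)*(l^2 + 8*l + 16) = (l - 2)*(l + 3)*(l + 4)*(l + 4)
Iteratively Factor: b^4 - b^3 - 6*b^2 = (b)*(b^3 - b^2 - 6*b) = b*(b + 2)*(b^2 - 3*b) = b^2*(b + 2)*(b - 3)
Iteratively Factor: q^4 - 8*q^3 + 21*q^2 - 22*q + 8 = (q - 2)*(q^3 - 6*q^2 + 9*q - 4) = (q - 2)*(q - 1)*(q^2 - 5*q + 4) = (q - 4)*(q - 2)*(q - 1)*(q - 1)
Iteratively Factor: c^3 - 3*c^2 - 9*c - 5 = (c + 1)*(c^2 - 4*c - 5) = (c - 5)*(c + 1)*(c + 1)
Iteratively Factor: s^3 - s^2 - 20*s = (s + 4)*(s^2 - 5*s) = s*(s + 4)*(s - 5)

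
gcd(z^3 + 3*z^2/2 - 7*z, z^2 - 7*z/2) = z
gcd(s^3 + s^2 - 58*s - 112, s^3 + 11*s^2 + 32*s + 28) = s^2 + 9*s + 14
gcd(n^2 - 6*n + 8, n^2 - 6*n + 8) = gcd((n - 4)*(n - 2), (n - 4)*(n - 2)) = n^2 - 6*n + 8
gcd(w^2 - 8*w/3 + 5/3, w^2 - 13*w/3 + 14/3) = 1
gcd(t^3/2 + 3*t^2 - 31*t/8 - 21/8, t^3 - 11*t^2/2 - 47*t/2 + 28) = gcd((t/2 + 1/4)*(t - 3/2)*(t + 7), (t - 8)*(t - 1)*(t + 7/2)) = 1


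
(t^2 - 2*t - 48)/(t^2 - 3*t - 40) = (t + 6)/(t + 5)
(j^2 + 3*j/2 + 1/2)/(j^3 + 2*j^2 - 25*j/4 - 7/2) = 2*(j + 1)/(2*j^2 + 3*j - 14)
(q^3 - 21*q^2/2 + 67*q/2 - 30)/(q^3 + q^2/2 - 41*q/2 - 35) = (2*q^2 - 11*q + 12)/(2*q^2 + 11*q + 14)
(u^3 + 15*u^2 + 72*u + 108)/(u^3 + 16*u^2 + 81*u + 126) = (u + 6)/(u + 7)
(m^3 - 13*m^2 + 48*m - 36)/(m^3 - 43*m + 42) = (m - 6)/(m + 7)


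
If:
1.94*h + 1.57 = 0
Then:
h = -0.81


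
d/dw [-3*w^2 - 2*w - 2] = -6*w - 2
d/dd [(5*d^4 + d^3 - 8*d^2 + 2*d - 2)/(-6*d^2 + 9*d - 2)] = (-60*d^5 + 129*d^4 - 22*d^3 - 66*d^2 + 8*d + 14)/(36*d^4 - 108*d^3 + 105*d^2 - 36*d + 4)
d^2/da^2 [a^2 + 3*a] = 2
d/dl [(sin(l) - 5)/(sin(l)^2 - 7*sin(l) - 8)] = (10*sin(l) + cos(l)^2 - 44)*cos(l)/((sin(l) - 8)^2*(sin(l) + 1)^2)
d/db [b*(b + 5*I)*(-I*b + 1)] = -3*I*b^2 + 12*b + 5*I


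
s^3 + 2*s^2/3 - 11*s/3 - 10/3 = (s - 2)*(s + 1)*(s + 5/3)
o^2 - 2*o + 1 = (o - 1)^2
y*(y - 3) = y^2 - 3*y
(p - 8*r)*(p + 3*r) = p^2 - 5*p*r - 24*r^2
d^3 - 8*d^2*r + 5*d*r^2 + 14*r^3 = (d - 7*r)*(d - 2*r)*(d + r)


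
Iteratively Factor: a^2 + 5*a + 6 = (a + 3)*(a + 2)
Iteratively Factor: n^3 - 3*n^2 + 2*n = (n)*(n^2 - 3*n + 2) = n*(n - 2)*(n - 1)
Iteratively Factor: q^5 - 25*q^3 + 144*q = (q - 3)*(q^4 + 3*q^3 - 16*q^2 - 48*q) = (q - 4)*(q - 3)*(q^3 + 7*q^2 + 12*q) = q*(q - 4)*(q - 3)*(q^2 + 7*q + 12) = q*(q - 4)*(q - 3)*(q + 3)*(q + 4)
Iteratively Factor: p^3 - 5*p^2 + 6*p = (p)*(p^2 - 5*p + 6) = p*(p - 3)*(p - 2)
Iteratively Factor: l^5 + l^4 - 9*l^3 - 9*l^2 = (l + 1)*(l^4 - 9*l^2) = l*(l + 1)*(l^3 - 9*l) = l*(l + 1)*(l + 3)*(l^2 - 3*l) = l*(l - 3)*(l + 1)*(l + 3)*(l)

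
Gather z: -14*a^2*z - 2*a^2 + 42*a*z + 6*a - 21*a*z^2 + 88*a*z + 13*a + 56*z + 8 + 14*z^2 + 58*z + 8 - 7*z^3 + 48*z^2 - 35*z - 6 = -2*a^2 + 19*a - 7*z^3 + z^2*(62 - 21*a) + z*(-14*a^2 + 130*a + 79) + 10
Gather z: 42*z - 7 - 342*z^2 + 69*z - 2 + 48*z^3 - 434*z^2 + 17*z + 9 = 48*z^3 - 776*z^2 + 128*z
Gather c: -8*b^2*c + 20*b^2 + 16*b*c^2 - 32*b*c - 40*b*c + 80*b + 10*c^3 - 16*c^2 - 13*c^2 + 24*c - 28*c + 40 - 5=20*b^2 + 80*b + 10*c^3 + c^2*(16*b - 29) + c*(-8*b^2 - 72*b - 4) + 35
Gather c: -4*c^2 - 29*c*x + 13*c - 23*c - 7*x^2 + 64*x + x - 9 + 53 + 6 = -4*c^2 + c*(-29*x - 10) - 7*x^2 + 65*x + 50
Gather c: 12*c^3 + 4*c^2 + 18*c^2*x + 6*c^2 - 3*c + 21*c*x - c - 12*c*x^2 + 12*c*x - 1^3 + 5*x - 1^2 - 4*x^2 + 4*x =12*c^3 + c^2*(18*x + 10) + c*(-12*x^2 + 33*x - 4) - 4*x^2 + 9*x - 2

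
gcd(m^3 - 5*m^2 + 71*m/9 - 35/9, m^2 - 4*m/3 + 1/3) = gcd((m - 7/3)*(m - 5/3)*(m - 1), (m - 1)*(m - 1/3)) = m - 1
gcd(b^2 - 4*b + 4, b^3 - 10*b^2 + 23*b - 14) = b - 2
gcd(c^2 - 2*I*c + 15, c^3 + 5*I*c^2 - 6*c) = c + 3*I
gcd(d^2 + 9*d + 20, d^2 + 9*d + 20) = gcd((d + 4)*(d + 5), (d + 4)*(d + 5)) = d^2 + 9*d + 20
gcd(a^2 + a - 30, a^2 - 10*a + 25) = a - 5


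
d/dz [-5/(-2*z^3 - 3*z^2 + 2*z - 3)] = 10*(-3*z^2 - 3*z + 1)/(2*z^3 + 3*z^2 - 2*z + 3)^2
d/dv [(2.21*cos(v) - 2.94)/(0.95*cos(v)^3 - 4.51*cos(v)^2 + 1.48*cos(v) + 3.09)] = (4.199*cos(v)^3 - 18.3461*cos(v)^2 + 26.5188*cos(v) - 11.1801)*sin(v)/(0.9025*cos(v)^6 - 8.569*cos(v)^5 + 23.1521*cos(v)^4 - 7.4786*cos(v)^3 - 25.6814*cos(v)^2 + 9.1464*cos(v) + 9.5481)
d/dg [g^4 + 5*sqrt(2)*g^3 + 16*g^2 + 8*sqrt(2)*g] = 4*g^3 + 15*sqrt(2)*g^2 + 32*g + 8*sqrt(2)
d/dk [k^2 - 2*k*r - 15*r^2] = 2*k - 2*r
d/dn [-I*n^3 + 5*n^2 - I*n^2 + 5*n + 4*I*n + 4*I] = -3*I*n^2 + 2*n*(5 - I) + 5 + 4*I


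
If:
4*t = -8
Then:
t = -2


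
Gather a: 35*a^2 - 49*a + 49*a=35*a^2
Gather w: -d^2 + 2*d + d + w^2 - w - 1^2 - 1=-d^2 + 3*d + w^2 - w - 2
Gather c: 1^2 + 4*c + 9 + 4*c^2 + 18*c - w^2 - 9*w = 4*c^2 + 22*c - w^2 - 9*w + 10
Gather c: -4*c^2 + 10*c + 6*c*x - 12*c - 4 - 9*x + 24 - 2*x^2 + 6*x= -4*c^2 + c*(6*x - 2) - 2*x^2 - 3*x + 20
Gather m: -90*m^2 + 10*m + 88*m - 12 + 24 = -90*m^2 + 98*m + 12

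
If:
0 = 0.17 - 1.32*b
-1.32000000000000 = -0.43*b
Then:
No Solution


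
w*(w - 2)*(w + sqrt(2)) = w^3 - 2*w^2 + sqrt(2)*w^2 - 2*sqrt(2)*w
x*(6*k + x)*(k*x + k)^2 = 6*k^3*x^3 + 12*k^3*x^2 + 6*k^3*x + k^2*x^4 + 2*k^2*x^3 + k^2*x^2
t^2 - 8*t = t*(t - 8)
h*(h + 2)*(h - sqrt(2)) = h^3 - sqrt(2)*h^2 + 2*h^2 - 2*sqrt(2)*h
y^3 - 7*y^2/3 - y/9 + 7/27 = (y - 7/3)*(y - 1/3)*(y + 1/3)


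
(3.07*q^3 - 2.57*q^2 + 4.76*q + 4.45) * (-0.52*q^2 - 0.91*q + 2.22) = -1.5964*q^5 - 1.4573*q^4 + 6.6789*q^3 - 12.351*q^2 + 6.5177*q + 9.879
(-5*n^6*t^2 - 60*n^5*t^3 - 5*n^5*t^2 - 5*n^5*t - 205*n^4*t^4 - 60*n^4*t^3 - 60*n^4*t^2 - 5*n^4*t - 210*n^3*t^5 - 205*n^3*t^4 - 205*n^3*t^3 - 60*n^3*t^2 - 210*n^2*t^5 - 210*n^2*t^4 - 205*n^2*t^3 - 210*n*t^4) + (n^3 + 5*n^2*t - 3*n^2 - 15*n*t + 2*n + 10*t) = -5*n^6*t^2 - 60*n^5*t^3 - 5*n^5*t^2 - 5*n^5*t - 205*n^4*t^4 - 60*n^4*t^3 - 60*n^4*t^2 - 5*n^4*t - 210*n^3*t^5 - 205*n^3*t^4 - 205*n^3*t^3 - 60*n^3*t^2 + n^3 - 210*n^2*t^5 - 210*n^2*t^4 - 205*n^2*t^3 + 5*n^2*t - 3*n^2 - 210*n*t^4 - 15*n*t + 2*n + 10*t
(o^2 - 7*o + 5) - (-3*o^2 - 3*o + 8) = 4*o^2 - 4*o - 3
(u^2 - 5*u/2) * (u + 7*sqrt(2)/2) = u^3 - 5*u^2/2 + 7*sqrt(2)*u^2/2 - 35*sqrt(2)*u/4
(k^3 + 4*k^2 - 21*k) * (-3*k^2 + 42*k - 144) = -3*k^5 + 30*k^4 + 87*k^3 - 1458*k^2 + 3024*k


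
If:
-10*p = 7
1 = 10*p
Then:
No Solution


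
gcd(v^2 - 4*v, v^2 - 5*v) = v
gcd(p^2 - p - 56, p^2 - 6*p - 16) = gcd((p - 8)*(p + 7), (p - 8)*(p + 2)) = p - 8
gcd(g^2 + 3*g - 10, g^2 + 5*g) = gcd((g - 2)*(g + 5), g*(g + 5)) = g + 5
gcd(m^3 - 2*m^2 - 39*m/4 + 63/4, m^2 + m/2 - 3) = m - 3/2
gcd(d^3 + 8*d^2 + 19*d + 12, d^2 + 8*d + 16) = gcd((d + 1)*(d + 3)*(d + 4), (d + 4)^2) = d + 4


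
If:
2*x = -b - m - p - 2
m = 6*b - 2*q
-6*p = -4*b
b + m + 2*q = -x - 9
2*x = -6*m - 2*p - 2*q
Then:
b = -62/55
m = 346/165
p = -124/165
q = -731/165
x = -61/55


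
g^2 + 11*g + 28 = (g + 4)*(g + 7)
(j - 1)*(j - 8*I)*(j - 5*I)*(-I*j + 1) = -I*j^4 - 12*j^3 + I*j^3 + 12*j^2 + 27*I*j^2 - 40*j - 27*I*j + 40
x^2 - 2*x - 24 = (x - 6)*(x + 4)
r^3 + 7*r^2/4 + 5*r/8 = r*(r + 1/2)*(r + 5/4)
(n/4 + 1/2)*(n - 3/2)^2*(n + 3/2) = n^4/4 + n^3/8 - 21*n^2/16 - 9*n/32 + 27/16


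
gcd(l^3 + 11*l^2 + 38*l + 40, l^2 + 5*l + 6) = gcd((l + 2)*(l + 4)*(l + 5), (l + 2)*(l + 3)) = l + 2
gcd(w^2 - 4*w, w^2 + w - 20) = w - 4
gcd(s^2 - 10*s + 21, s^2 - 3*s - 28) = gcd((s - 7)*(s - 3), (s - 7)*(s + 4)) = s - 7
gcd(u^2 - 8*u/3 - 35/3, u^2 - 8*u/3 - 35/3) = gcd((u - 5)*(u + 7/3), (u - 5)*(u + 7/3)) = u^2 - 8*u/3 - 35/3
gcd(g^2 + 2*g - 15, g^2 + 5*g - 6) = 1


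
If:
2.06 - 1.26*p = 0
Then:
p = 1.63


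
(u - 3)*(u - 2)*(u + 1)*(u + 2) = u^4 - 2*u^3 - 7*u^2 + 8*u + 12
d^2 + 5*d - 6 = (d - 1)*(d + 6)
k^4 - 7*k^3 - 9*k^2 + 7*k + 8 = (k - 8)*(k - 1)*(k + 1)^2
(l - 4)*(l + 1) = l^2 - 3*l - 4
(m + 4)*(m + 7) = m^2 + 11*m + 28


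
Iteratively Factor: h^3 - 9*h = (h + 3)*(h^2 - 3*h) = (h - 3)*(h + 3)*(h)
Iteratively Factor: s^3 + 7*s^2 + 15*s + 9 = (s + 3)*(s^2 + 4*s + 3) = (s + 3)^2*(s + 1)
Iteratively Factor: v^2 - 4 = (v + 2)*(v - 2)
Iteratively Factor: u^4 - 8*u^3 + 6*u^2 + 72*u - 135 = (u + 3)*(u^3 - 11*u^2 + 39*u - 45) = (u - 5)*(u + 3)*(u^2 - 6*u + 9) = (u - 5)*(u - 3)*(u + 3)*(u - 3)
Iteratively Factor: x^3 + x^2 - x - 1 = (x + 1)*(x^2 - 1) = (x + 1)^2*(x - 1)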